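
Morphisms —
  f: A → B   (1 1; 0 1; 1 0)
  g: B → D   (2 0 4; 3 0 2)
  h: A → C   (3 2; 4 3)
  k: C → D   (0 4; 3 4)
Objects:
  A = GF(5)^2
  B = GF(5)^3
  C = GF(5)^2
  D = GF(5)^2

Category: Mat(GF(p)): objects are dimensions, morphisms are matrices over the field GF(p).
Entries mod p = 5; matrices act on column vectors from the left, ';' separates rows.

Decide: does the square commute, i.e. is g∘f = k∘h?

Answer: COMMUTES

Derivation:
1) trace f;g:
  e0=[1,0] f→[1,0,1] g→[1,0]
  e1=[0,1] f→[1,1,0] g→[2,3]
  result₁ = (1 2; 0 3)
2) trace h;k:
  e0=[1,0] h→[3,4] k→[1,0]
  e1=[0,1] h→[2,3] k→[2,3]
  result₂ = (1 2; 0 3)
Equal? same morphism ✓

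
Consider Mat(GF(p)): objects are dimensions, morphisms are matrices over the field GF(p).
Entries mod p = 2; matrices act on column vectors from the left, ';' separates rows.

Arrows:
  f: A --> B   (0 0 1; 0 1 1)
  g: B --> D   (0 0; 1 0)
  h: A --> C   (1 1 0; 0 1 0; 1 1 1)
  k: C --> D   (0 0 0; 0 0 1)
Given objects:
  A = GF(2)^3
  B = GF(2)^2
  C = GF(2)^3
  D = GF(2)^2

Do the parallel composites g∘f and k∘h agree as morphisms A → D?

Along f;g (path 1):
  e0=⟨1,0,0⟩ f-->⟨0,0⟩ g-->⟨0,0⟩
  e1=⟨0,1,0⟩ f-->⟨0,1⟩ g-->⟨0,0⟩
  e2=⟨0,0,1⟩ f-->⟨1,1⟩ g-->⟨0,1⟩
  ⟦path⟧₁ = (0 0 0; 0 0 1)
Along h;k (path 2):
  e0=⟨1,0,0⟩ h-->⟨1,0,1⟩ k-->⟨0,1⟩
  e1=⟨0,1,0⟩ h-->⟨1,1,1⟩ k-->⟨0,1⟩
  e2=⟨0,0,1⟩ h-->⟨0,0,1⟩ k-->⟨0,1⟩
  ⟦path⟧₂ = (0 0 0; 1 1 1)
Equal? differ; not commutative

Answer: DOES NOT COMMUTE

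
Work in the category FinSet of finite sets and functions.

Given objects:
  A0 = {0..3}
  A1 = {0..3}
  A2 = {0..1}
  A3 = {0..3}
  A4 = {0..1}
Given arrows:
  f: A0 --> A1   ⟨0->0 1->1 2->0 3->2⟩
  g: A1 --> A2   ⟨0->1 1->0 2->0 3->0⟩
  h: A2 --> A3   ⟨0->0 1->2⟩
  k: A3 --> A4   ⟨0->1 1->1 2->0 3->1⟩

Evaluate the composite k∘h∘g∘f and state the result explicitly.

Answer: ⟨0->0 1->1 2->0 3->1⟩

Trace:
  0 f-->0 g-->1 h-->2 k-->0
  1 f-->1 g-->0 h-->0 k-->1
  2 f-->0 g-->1 h-->2 k-->0
  3 f-->2 g-->0 h-->0 k-->1
result: ⟨0->0 1->1 2->0 3->1⟩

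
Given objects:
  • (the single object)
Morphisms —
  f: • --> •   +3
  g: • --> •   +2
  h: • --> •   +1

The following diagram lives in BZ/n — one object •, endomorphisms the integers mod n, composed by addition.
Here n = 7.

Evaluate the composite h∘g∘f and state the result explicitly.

Answer: +6

Derivation:
  0 +3≡3 +2≡5 +1≡6  (mod 7)
result: +6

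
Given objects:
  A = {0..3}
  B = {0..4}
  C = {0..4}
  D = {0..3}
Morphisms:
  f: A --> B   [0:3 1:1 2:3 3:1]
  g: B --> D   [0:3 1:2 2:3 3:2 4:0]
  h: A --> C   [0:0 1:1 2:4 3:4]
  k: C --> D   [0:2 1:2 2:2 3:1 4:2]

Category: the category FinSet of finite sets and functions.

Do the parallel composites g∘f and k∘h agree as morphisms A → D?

Along f;g (path 1):
  0 f-->3 g-->2
  1 f-->1 g-->2
  2 f-->3 g-->2
  3 f-->1 g-->2
  result₁ = [0:2 1:2 2:2 3:2]
Along h;k (path 2):
  0 h-->0 k-->2
  1 h-->1 k-->2
  2 h-->4 k-->2
  3 h-->4 k-->2
  result₂ = [0:2 1:2 2:2 3:2]
Equal? YES — commutes

Answer: COMMUTES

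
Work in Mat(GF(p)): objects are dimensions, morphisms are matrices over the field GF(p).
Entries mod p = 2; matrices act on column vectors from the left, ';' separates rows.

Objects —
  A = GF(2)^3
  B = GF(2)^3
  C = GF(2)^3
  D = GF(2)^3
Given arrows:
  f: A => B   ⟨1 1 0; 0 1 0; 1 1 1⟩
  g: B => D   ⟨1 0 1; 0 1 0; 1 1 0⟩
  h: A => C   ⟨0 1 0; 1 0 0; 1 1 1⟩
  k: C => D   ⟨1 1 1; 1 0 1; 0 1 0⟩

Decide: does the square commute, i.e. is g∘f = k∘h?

Answer: DOES NOT COMMUTE

Trace:
Along f;g (path 1):
  e0=⟨1,0,0⟩ f=>⟨1,0,1⟩ g=>⟨0,0,1⟩
  e1=⟨0,1,0⟩ f=>⟨1,1,1⟩ g=>⟨0,1,0⟩
  e2=⟨0,0,1⟩ f=>⟨0,0,1⟩ g=>⟨1,0,0⟩
  composite₁ = ⟨0 0 1; 0 1 0; 1 0 0⟩
Along h;k (path 2):
  e0=⟨1,0,0⟩ h=>⟨0,1,1⟩ k=>⟨0,1,1⟩
  e1=⟨0,1,0⟩ h=>⟨1,0,1⟩ k=>⟨0,0,0⟩
  e2=⟨0,0,1⟩ h=>⟨0,0,1⟩ k=>⟨1,1,0⟩
  composite₂ = ⟨0 0 1; 1 0 1; 1 0 0⟩
Equal? distinct morphisms ✗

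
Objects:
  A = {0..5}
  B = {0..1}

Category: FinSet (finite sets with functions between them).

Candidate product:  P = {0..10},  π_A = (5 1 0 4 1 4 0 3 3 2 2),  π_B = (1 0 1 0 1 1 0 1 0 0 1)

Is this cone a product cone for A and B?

|A|·|B| = 6·2 = 12;  |P| = 11
  → cardinalities differ; no bijection possible.

Answer: NOT A VALID PRODUCT — |P|=11 ≠ |A|·|B|=12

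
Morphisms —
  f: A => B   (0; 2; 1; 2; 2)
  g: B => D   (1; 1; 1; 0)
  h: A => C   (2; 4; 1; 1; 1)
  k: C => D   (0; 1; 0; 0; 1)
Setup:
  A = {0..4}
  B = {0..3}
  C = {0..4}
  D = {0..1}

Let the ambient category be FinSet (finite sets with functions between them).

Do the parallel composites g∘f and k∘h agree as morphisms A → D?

Answer: DOES NOT COMMUTE

Work:
1) trace f;g:
  0 f=>0 g=>1
  1 f=>2 g=>1
  2 f=>1 g=>1
  3 f=>2 g=>1
  4 f=>2 g=>1
  ⟦path⟧₁ = (1; 1; 1; 1; 1)
2) trace h;k:
  0 h=>2 k=>0
  1 h=>4 k=>1
  2 h=>1 k=>1
  3 h=>1 k=>1
  4 h=>1 k=>1
  ⟦path⟧₂ = (0; 1; 1; 1; 1)
Equal? NO — does not commute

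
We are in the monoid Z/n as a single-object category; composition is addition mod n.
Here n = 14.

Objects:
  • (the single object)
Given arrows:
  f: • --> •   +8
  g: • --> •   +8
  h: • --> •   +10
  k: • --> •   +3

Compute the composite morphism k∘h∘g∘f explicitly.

  0 +8≡8 +8≡2 +10≡12 +3≡1  (mod 14)
⟦path⟧: +1

Answer: +1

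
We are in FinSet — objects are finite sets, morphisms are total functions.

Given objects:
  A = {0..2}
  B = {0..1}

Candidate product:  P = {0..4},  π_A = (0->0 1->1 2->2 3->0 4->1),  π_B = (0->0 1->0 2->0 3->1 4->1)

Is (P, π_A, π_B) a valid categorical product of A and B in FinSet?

|A|·|B| = 3·2 = 6;  |P| = 5
  → cardinalities differ; no bijection possible.

Answer: NOT A VALID PRODUCT — |P|=5 ≠ |A|·|B|=6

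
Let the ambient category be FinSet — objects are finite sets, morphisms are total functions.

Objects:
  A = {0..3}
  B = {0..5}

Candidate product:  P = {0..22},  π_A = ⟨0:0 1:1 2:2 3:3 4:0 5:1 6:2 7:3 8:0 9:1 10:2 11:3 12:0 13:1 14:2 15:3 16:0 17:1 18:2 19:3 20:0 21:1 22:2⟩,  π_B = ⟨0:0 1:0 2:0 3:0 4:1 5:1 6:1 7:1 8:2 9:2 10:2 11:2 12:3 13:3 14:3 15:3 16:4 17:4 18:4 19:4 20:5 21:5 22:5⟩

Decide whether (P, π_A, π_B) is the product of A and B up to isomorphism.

|A|·|B| = 4·6 = 24;  |P| = 23
  → cardinalities differ; no bijection possible.

Answer: NOT A VALID PRODUCT — |P|=23 ≠ |A|·|B|=24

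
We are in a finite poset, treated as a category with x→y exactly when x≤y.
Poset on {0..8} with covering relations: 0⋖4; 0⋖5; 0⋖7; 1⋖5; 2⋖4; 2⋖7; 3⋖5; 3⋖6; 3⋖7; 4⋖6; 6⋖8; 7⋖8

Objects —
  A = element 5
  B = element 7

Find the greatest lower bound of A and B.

Answer: NO MEET EXISTS

Trace:
{x : x≤A ∧ x≤B} = {0,3}  (A=5, B=7)
  maximal lower bounds 0 and 3 are incomparable: neither 0≤3 nor 3≤0
→ no greatest lower bound exists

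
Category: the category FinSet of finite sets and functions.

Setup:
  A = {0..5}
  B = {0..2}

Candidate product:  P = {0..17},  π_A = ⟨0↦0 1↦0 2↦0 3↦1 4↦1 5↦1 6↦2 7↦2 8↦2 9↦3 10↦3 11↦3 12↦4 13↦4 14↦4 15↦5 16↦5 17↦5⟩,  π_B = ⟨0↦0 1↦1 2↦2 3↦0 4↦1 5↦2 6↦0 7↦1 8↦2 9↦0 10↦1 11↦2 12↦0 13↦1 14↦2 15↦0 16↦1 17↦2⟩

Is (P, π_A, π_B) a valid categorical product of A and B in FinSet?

|A|·|B| = 6·3 = 18;  |P| = 18
Check the pairing map k ↦ (π_A(k), π_B(k)):
  0 ↦ (0,0)
  1 ↦ (0,1)
  2 ↦ (0,2)
  3 ↦ (1,0)
  4 ↦ (1,1)
  5 ↦ (1,2)
  6 ↦ (2,0)
  7 ↦ (2,1)
  8 ↦ (2,2)
  9 ↦ (3,0)
  10 ↦ (3,1)
  11 ↦ (3,2)
  12 ↦ (4,0)
  13 ↦ (4,1)
  14 ↦ (4,2)
  15 ↦ (5,0)
  16 ↦ (5,1)
  17 ↦ (5,2)
distinct pairs in image: 18 / 18 needed
  → bijection onto A×B; projections well-typed.

Answer: VALID PRODUCT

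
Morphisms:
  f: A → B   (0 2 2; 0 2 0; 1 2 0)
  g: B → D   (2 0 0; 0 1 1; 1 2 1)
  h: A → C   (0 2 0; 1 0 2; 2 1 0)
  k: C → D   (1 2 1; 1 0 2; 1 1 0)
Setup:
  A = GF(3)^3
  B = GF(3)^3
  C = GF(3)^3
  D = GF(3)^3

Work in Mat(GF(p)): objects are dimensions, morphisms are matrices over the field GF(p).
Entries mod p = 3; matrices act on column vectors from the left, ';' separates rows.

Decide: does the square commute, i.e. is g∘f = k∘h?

Along f;g (path 1):
  e0=⟨1,0,0⟩ f→⟨0,0,1⟩ g→⟨0,1,1⟩
  e1=⟨0,1,0⟩ f→⟨2,2,2⟩ g→⟨1,1,2⟩
  e2=⟨0,0,1⟩ f→⟨2,0,0⟩ g→⟨1,0,2⟩
  composite₁ = (0 1 1; 1 1 0; 1 2 2)
Along h;k (path 2):
  e0=⟨1,0,0⟩ h→⟨0,1,2⟩ k→⟨1,1,1⟩
  e1=⟨0,1,0⟩ h→⟨2,0,1⟩ k→⟨0,1,2⟩
  e2=⟨0,0,1⟩ h→⟨0,2,0⟩ k→⟨1,0,2⟩
  composite₂ = (1 0 1; 1 1 0; 1 2 2)
Equal? distinct morphisms ✗

Answer: DOES NOT COMMUTE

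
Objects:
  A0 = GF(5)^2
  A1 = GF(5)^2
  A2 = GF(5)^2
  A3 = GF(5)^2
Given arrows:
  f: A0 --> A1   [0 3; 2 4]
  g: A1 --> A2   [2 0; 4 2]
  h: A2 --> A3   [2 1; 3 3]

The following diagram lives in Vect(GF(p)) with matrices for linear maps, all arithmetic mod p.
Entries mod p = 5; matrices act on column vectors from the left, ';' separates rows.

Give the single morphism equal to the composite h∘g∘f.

Answer: [4 2; 2 3]

Trace:
  e0=(1,0) f-->(0,2) g-->(0,4) h-->(4,2)
  e1=(0,1) f-->(3,4) g-->(1,0) h-->(2,3)
⟦path⟧: [4 2; 2 3]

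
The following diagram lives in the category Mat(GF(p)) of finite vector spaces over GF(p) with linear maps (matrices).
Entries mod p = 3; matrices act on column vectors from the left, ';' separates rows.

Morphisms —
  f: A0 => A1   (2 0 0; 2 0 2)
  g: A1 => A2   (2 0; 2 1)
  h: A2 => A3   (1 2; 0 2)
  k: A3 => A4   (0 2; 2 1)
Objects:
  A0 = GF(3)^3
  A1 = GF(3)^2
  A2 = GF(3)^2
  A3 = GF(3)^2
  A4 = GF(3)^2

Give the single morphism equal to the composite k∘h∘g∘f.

Answer: (0 0 2; 2 0 0)

Derivation:
  e0=(1,0,0) f=>(2,2) g=>(1,0) h=>(1,0) k=>(0,2)
  e1=(0,1,0) f=>(0,0) g=>(0,0) h=>(0,0) k=>(0,0)
  e2=(0,0,1) f=>(0,2) g=>(0,2) h=>(1,1) k=>(2,0)
composite: (0 0 2; 2 0 0)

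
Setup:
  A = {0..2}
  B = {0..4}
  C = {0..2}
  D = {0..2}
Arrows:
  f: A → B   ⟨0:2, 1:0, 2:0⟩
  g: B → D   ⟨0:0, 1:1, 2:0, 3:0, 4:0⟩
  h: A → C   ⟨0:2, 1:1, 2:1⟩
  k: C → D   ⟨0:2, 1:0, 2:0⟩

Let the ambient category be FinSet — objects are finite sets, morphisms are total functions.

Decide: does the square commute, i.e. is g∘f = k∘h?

Path 1 = f;g:
  0 f→2 g→0
  1 f→0 g→0
  2 f→0 g→0
  composite₁ = ⟨0:0, 1:0, 2:0⟩
Path 2 = h;k:
  0 h→2 k→0
  1 h→1 k→0
  2 h→1 k→0
  composite₂ = ⟨0:0, 1:0, 2:0⟩
Equal? same morphism ✓

Answer: COMMUTES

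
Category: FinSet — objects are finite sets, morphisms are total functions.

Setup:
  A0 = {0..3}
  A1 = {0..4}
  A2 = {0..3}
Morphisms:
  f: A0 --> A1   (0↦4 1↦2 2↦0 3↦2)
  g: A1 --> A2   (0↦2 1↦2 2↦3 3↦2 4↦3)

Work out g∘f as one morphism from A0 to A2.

  0 f-->4 g-->3
  1 f-->2 g-->3
  2 f-->0 g-->2
  3 f-->2 g-->3
⟦path⟧: (0↦3 1↦3 2↦2 3↦3)

Answer: (0↦3 1↦3 2↦2 3↦3)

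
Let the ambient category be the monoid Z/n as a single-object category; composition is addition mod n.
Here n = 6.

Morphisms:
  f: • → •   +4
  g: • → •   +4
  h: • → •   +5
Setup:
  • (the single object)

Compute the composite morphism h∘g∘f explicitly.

Answer: +1

Derivation:
  0 +4≡4 +4≡2 +5≡1  (mod 6)
result: +1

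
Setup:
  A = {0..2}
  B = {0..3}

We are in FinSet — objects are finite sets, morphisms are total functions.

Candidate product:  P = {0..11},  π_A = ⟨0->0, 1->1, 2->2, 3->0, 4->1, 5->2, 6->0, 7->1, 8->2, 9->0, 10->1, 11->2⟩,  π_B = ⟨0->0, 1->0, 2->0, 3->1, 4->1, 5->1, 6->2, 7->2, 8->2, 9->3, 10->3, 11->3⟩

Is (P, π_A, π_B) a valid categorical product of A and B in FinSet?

Answer: VALID PRODUCT

Trace:
|A|·|B| = 3·4 = 12;  |P| = 12
Check the pairing map k ↦ (π_A(k), π_B(k)):
  0 -> (0,0)
  1 -> (1,0)
  2 -> (2,0)
  3 -> (0,1)
  4 -> (1,1)
  5 -> (2,1)
  6 -> (0,2)
  7 -> (1,2)
  8 -> (2,2)
  9 -> (0,3)
  10 -> (1,3)
  11 -> (2,3)
distinct pairs in image: 12 / 12 needed
  → bijection onto A×B; projections well-typed.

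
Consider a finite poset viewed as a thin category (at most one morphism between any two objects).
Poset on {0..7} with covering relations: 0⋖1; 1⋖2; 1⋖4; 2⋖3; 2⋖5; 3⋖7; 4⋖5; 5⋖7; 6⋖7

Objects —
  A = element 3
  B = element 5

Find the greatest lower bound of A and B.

Answer: A∧B = 2

Trace:
Common predecessors of 3,5: {0,1,2}
  0 ≤ 2
  1 ≤ 2
  2 ≤ 2
glb = 2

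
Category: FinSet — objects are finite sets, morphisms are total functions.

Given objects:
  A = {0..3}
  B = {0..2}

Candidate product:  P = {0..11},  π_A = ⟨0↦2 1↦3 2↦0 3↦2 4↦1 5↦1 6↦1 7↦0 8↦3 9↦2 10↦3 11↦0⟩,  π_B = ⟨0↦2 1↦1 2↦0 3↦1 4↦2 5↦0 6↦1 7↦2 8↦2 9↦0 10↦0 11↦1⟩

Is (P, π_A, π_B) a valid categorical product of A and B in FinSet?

Answer: VALID PRODUCT

Work:
|A|·|B| = 4·3 = 12;  |P| = 12
Check the pairing map k ↦ (π_A(k), π_B(k)):
  0 ↦ (2,2)
  1 ↦ (3,1)
  2 ↦ (0,0)
  3 ↦ (2,1)
  4 ↦ (1,2)
  5 ↦ (1,0)
  6 ↦ (1,1)
  7 ↦ (0,2)
  8 ↦ (3,2)
  9 ↦ (2,0)
  10 ↦ (3,0)
  11 ↦ (0,1)
distinct pairs in image: 12 / 12 needed
  → bijection onto A×B; projections well-typed.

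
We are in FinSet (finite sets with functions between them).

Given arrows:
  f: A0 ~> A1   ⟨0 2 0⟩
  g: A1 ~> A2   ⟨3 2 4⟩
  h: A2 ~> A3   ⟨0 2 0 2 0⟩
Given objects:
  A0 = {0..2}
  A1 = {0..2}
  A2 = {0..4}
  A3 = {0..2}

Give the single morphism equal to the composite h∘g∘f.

Answer: ⟨2 0 2⟩

Trace:
  0 f~>0 g~>3 h~>2
  1 f~>2 g~>4 h~>0
  2 f~>0 g~>3 h~>2
⟦path⟧: ⟨2 0 2⟩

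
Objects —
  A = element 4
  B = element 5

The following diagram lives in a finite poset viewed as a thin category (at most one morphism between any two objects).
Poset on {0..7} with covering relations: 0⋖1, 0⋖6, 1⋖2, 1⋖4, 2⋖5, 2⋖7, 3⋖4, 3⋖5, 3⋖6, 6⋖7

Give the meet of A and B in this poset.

Answer: NO MEET EXISTS

Derivation:
Lower bounds of A=4 and B=5: {0,1,3}
  maximal lower bounds 1 and 3 are incomparable: neither 1⊑3 nor 3⊑1
→ no greatest lower bound exists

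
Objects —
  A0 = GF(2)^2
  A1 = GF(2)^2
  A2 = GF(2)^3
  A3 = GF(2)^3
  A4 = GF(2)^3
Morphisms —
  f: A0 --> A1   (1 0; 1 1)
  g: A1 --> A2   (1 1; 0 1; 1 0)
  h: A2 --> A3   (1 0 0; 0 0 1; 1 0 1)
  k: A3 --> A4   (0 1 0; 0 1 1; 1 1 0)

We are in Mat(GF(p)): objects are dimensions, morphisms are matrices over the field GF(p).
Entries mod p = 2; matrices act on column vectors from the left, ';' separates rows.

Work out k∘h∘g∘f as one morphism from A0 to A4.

  e0=⟨1,0⟩ f-->⟨1,1⟩ g-->⟨0,1,1⟩ h-->⟨0,1,1⟩ k-->⟨1,0,1⟩
  e1=⟨0,1⟩ f-->⟨0,1⟩ g-->⟨1,1,0⟩ h-->⟨1,0,1⟩ k-->⟨0,1,1⟩
⟦path⟧: (1 0; 0 1; 1 1)

Answer: (1 0; 0 1; 1 1)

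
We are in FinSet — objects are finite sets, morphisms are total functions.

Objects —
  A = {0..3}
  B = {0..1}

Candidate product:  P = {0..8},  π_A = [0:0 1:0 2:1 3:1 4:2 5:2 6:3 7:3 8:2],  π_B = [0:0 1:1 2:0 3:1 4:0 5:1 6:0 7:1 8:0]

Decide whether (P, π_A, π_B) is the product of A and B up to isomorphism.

|A|·|B| = 4·2 = 8;  |P| = 9
  → cardinalities differ; no bijection possible.

Answer: NOT A VALID PRODUCT — |P|=9 ≠ |A|·|B|=8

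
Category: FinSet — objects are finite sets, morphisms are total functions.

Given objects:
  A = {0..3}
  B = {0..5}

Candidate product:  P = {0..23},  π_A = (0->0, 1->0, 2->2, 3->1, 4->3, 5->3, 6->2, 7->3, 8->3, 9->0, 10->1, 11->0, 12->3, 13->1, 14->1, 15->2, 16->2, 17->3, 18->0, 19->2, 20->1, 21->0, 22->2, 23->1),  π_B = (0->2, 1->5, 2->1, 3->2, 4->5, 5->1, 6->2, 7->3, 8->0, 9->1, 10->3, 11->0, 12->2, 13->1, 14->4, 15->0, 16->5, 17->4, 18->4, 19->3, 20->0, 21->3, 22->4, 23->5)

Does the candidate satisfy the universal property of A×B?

|A|·|B| = 4·6 = 24;  |P| = 24
Check the pairing map k ↦ (π_A(k), π_B(k)):
  0 -> (0,2)
  1 -> (0,5)
  2 -> (2,1)
  3 -> (1,2)
  4 -> (3,5)
  5 -> (3,1)
  6 -> (2,2)
  7 -> (3,3)
  8 -> (3,0)
  9 -> (0,1)
  10 -> (1,3)
  11 -> (0,0)
  12 -> (3,2)
  13 -> (1,1)
  14 -> (1,4)
  15 -> (2,0)
  16 -> (2,5)
  17 -> (3,4)
  18 -> (0,4)
  19 -> (2,3)
  20 -> (1,0)
  21 -> (0,3)
  22 -> (2,4)
  23 -> (1,5)
distinct pairs in image: 24 / 24 needed
  → bijection onto A×B; projections well-typed.

Answer: VALID PRODUCT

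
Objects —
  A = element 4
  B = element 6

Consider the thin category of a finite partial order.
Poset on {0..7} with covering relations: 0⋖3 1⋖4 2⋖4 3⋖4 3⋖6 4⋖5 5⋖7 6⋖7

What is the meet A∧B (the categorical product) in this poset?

Lower bounds of A=4 and B=6: {0,3}
  0 ≤ 3
  3 ≤ 3
glb = 3

Answer: A∧B = 3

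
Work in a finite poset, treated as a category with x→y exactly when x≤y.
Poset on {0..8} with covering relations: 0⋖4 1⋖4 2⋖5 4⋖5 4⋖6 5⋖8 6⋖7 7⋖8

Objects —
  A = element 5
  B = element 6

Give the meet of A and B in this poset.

Answer: A∧B = 4

Trace:
{x : x≤A ∧ x≤B} = {0,1,4}  (A=5, B=6)
  0 ≤ 4
  1 ≤ 4
  4 ≤ 4
glb = 4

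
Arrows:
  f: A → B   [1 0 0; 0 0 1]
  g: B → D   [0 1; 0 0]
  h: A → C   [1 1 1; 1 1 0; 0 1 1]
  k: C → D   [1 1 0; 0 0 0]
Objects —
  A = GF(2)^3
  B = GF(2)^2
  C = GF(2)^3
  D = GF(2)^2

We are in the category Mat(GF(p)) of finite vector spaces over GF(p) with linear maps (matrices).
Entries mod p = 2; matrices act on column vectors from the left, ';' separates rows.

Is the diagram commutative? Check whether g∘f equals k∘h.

Path 1 = f;g:
  e0=(1,0,0) f→(1,0) g→(0,0)
  e1=(0,1,0) f→(0,0) g→(0,0)
  e2=(0,0,1) f→(0,1) g→(1,0)
  ⟦path⟧₁ = [0 0 1; 0 0 0]
Path 2 = h;k:
  e0=(1,0,0) h→(1,1,0) k→(0,0)
  e1=(0,1,0) h→(1,1,1) k→(0,0)
  e2=(0,0,1) h→(1,0,1) k→(1,0)
  ⟦path⟧₂ = [0 0 1; 0 0 0]
Equal? YES — commutes

Answer: COMMUTES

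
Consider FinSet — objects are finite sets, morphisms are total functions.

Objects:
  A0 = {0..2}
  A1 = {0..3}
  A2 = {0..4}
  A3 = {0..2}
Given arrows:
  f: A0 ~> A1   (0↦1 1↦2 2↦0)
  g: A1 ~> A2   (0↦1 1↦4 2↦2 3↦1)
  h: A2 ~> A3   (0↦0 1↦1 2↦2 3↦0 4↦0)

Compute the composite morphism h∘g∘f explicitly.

Answer: (0↦0 1↦2 2↦1)

Trace:
  0 f~>1 g~>4 h~>0
  1 f~>2 g~>2 h~>2
  2 f~>0 g~>1 h~>1
⟦path⟧: (0↦0 1↦2 2↦1)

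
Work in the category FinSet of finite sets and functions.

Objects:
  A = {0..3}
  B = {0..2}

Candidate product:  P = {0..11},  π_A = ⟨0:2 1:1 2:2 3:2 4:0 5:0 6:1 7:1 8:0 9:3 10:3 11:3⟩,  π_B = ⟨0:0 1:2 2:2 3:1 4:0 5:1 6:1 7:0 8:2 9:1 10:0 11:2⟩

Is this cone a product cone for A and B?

Answer: VALID PRODUCT

Work:
|A|·|B| = 4·3 = 12;  |P| = 12
Check the pairing map k ↦ (π_A(k), π_B(k)):
  0 : (2,0)
  1 : (1,2)
  2 : (2,2)
  3 : (2,1)
  4 : (0,0)
  5 : (0,1)
  6 : (1,1)
  7 : (1,0)
  8 : (0,2)
  9 : (3,1)
  10 : (3,0)
  11 : (3,2)
distinct pairs in image: 12 / 12 needed
  → bijection onto A×B; projections well-typed.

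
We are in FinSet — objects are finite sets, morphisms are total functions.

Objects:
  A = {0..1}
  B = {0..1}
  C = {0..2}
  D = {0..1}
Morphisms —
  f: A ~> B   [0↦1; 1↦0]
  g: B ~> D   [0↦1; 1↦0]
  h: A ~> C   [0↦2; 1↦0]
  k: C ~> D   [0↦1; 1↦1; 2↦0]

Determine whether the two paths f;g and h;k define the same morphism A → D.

Answer: COMMUTES

Work:
Path 1 = f;g:
  0 f~>1 g~>0
  1 f~>0 g~>1
  ⟦path⟧₁ = [0↦0; 1↦1]
Path 2 = h;k:
  0 h~>2 k~>0
  1 h~>0 k~>1
  ⟦path⟧₂ = [0↦0; 1↦1]
Equal? equal; square commutes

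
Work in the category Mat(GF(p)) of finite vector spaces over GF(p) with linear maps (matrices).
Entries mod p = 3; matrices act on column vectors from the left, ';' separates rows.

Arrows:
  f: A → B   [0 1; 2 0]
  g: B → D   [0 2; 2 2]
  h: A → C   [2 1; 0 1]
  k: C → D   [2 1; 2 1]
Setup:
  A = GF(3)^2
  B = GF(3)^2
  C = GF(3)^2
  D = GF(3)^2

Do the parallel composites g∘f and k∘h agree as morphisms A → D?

Path 1 = f;g:
  e0=[1,0] f→[0,2] g→[1,1]
  e1=[0,1] f→[1,0] g→[0,2]
  ⟦path⟧₁ = [1 0; 1 2]
Path 2 = h;k:
  e0=[1,0] h→[2,0] k→[1,1]
  e1=[0,1] h→[1,1] k→[0,0]
  ⟦path⟧₂ = [1 0; 1 0]
Equal? NO — does not commute

Answer: DOES NOT COMMUTE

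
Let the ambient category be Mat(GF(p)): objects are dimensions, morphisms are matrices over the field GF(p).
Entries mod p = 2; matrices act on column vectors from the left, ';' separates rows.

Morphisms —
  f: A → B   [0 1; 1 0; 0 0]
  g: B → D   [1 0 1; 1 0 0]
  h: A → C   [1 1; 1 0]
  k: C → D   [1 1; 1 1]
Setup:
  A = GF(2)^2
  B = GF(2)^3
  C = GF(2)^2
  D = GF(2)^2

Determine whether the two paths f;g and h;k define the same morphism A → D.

Along f;g (path 1):
  e0=(1,0) f→(0,1,0) g→(0,0)
  e1=(0,1) f→(1,0,0) g→(1,1)
  ⟦path⟧₁ = [0 1; 0 1]
Along h;k (path 2):
  e0=(1,0) h→(1,1) k→(0,0)
  e1=(0,1) h→(1,0) k→(1,1)
  ⟦path⟧₂ = [0 1; 0 1]
Equal? equal; square commutes

Answer: COMMUTES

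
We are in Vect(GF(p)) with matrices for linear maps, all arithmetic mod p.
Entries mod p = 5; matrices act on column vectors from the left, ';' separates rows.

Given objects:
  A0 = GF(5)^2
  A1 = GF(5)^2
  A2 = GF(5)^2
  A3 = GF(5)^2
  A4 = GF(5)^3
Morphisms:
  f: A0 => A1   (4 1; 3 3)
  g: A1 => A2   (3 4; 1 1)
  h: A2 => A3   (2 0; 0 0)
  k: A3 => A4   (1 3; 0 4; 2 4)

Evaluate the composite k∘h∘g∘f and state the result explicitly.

Answer: (3 0; 0 0; 1 0)

Trace:
  e0=[1,0] f=>[4,3] g=>[4,2] h=>[3,0] k=>[3,0,1]
  e1=[0,1] f=>[1,3] g=>[0,4] h=>[0,0] k=>[0,0,0]
composite: (3 0; 0 0; 1 0)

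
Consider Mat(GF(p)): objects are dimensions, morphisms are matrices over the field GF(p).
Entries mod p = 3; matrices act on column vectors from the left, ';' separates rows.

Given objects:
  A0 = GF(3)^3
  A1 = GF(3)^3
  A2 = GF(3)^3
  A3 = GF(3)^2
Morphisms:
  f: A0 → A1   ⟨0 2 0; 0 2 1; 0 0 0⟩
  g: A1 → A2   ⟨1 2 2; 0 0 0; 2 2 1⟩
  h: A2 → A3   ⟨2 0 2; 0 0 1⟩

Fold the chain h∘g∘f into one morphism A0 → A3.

  e0=⟨1,0,0⟩ f→⟨0,0,0⟩ g→⟨0,0,0⟩ h→⟨0,0⟩
  e1=⟨0,1,0⟩ f→⟨2,2,0⟩ g→⟨0,0,2⟩ h→⟨1,2⟩
  e2=⟨0,0,1⟩ f→⟨0,1,0⟩ g→⟨2,0,2⟩ h→⟨2,2⟩
result: ⟨0 1 2; 0 2 2⟩

Answer: ⟨0 1 2; 0 2 2⟩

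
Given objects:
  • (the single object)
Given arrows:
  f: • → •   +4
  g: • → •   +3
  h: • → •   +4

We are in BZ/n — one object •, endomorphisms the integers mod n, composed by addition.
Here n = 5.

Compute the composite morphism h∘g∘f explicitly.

  0 +4≡4 +3≡2 +4≡1  (mod 5)
result: +1

Answer: +1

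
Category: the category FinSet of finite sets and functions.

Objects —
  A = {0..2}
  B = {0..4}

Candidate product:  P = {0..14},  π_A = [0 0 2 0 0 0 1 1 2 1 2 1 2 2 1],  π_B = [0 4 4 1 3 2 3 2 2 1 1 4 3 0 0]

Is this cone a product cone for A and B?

|A|·|B| = 3·5 = 15;  |P| = 15
Check the pairing map k ↦ (π_A(k), π_B(k)):
  0 ↦ (0,0)
  1 ↦ (0,4)
  2 ↦ (2,4)
  3 ↦ (0,1)
  4 ↦ (0,3)
  5 ↦ (0,2)
  6 ↦ (1,3)
  7 ↦ (1,2)
  8 ↦ (2,2)
  9 ↦ (1,1)
  10 ↦ (2,1)
  11 ↦ (1,4)
  12 ↦ (2,3)
  13 ↦ (2,0)
  14 ↦ (1,0)
distinct pairs in image: 15 / 15 needed
  → bijection onto A×B; projections well-typed.

Answer: VALID PRODUCT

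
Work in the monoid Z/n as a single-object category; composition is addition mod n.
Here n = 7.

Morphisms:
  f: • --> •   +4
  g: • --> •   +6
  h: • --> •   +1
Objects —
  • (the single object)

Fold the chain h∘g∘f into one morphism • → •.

  0 +4≡4 +6≡3 +1≡4  (mod 7)
⟦path⟧: +4

Answer: +4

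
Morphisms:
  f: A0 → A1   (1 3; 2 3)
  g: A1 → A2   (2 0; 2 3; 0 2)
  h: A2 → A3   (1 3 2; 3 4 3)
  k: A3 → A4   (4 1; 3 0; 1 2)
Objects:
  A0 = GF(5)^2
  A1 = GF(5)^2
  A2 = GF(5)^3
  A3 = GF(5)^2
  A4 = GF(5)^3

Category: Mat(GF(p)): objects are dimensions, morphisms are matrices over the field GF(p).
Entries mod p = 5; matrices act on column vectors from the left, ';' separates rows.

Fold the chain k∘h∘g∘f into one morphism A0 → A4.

  e0=⟨1,0⟩ f→⟨1,2⟩ g→⟨2,3,4⟩ h→⟨4,0⟩ k→⟨1,2,4⟩
  e1=⟨0,1⟩ f→⟨3,3⟩ g→⟨1,0,1⟩ h→⟨3,1⟩ k→⟨3,4,0⟩
⟦path⟧: (1 3; 2 4; 4 0)

Answer: (1 3; 2 4; 4 0)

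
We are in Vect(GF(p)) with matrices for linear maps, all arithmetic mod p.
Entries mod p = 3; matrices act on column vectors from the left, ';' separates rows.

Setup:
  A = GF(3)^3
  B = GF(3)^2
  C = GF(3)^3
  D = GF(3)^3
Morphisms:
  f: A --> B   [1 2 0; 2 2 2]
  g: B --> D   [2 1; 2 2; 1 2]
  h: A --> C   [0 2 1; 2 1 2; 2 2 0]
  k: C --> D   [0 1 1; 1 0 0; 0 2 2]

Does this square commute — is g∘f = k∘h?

Path 1 = f;g:
  e0=⟨1,0,0⟩ f-->⟨1,2⟩ g-->⟨1,0,2⟩
  e1=⟨0,1,0⟩ f-->⟨2,2⟩ g-->⟨0,2,0⟩
  e2=⟨0,0,1⟩ f-->⟨0,2⟩ g-->⟨2,1,1⟩
  composite₁ = [1 0 2; 0 2 1; 2 0 1]
Path 2 = h;k:
  e0=⟨1,0,0⟩ h-->⟨0,2,2⟩ k-->⟨1,0,2⟩
  e1=⟨0,1,0⟩ h-->⟨2,1,2⟩ k-->⟨0,2,0⟩
  e2=⟨0,0,1⟩ h-->⟨1,2,0⟩ k-->⟨2,1,1⟩
  composite₂ = [1 0 2; 0 2 1; 2 0 1]
Equal? YES — commutes

Answer: COMMUTES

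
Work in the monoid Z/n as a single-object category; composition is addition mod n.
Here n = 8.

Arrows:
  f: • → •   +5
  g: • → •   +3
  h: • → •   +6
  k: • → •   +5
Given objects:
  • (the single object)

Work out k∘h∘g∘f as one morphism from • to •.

Answer: +3

Work:
  0 +5≡5 +3≡0 +6≡6 +5≡3  (mod 8)
composite: +3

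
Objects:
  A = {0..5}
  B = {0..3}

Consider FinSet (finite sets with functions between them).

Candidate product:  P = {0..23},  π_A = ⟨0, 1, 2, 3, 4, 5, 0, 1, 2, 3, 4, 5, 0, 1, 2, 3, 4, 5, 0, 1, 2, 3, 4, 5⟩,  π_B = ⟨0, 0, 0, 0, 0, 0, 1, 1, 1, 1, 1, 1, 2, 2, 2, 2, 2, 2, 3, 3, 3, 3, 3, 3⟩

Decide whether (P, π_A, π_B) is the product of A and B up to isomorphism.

|A|·|B| = 6·4 = 24;  |P| = 24
Check the pairing map k ↦ (π_A(k), π_B(k)):
  0 ↦ (0,0)
  1 ↦ (1,0)
  2 ↦ (2,0)
  3 ↦ (3,0)
  4 ↦ (4,0)
  5 ↦ (5,0)
  6 ↦ (0,1)
  7 ↦ (1,1)
  8 ↦ (2,1)
  9 ↦ (3,1)
  10 ↦ (4,1)
  11 ↦ (5,1)
  12 ↦ (0,2)
  13 ↦ (1,2)
  14 ↦ (2,2)
  15 ↦ (3,2)
  16 ↦ (4,2)
  17 ↦ (5,2)
  18 ↦ (0,3)
  19 ↦ (1,3)
  20 ↦ (2,3)
  21 ↦ (3,3)
  22 ↦ (4,3)
  23 ↦ (5,3)
distinct pairs in image: 24 / 24 needed
  → bijection onto A×B; projections well-typed.

Answer: VALID PRODUCT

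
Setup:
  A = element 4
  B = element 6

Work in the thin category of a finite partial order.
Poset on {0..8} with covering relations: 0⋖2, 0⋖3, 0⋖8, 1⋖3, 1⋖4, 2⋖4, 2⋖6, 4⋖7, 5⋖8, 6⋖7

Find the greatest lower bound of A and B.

{x : x<=A ∧ x<=B} = {0,2}  (A=4, B=6)
  0 <= 2
  2 <= 2
glb = 2

Answer: A∧B = 2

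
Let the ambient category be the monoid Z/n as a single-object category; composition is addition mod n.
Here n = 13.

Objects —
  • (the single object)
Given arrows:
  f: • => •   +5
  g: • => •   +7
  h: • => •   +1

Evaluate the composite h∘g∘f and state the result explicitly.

Answer: +0

Work:
  0 +5≡5 +7≡12 +1≡0  (mod 13)
⟦path⟧: +0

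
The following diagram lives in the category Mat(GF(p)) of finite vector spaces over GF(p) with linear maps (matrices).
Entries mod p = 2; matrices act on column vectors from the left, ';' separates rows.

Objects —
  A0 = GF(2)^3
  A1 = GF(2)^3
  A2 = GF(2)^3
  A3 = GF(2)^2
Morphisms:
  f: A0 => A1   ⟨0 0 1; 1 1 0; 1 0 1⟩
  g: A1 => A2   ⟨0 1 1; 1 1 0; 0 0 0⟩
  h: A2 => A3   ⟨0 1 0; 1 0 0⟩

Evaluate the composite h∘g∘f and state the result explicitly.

Answer: ⟨1 1 1; 0 1 1⟩

Work:
  e0=(1,0,0) f=>(0,1,1) g=>(0,1,0) h=>(1,0)
  e1=(0,1,0) f=>(0,1,0) g=>(1,1,0) h=>(1,1)
  e2=(0,0,1) f=>(1,0,1) g=>(1,1,0) h=>(1,1)
⟦path⟧: ⟨1 1 1; 0 1 1⟩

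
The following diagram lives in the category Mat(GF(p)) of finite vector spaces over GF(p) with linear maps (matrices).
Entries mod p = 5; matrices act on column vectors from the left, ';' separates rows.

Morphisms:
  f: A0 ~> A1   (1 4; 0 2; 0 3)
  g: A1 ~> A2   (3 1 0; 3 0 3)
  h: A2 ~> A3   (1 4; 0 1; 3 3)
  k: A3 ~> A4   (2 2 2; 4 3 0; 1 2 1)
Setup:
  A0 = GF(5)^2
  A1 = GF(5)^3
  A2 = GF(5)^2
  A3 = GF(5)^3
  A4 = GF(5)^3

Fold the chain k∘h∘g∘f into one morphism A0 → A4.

Answer: (2 3; 4 0; 4 0)

Trace:
  e0=⟨1,0⟩ f~>⟨1,0,0⟩ g~>⟨3,3⟩ h~>⟨0,3,3⟩ k~>⟨2,4,4⟩
  e1=⟨0,1⟩ f~>⟨4,2,3⟩ g~>⟨4,1⟩ h~>⟨3,1,0⟩ k~>⟨3,0,0⟩
composite: (2 3; 4 0; 4 0)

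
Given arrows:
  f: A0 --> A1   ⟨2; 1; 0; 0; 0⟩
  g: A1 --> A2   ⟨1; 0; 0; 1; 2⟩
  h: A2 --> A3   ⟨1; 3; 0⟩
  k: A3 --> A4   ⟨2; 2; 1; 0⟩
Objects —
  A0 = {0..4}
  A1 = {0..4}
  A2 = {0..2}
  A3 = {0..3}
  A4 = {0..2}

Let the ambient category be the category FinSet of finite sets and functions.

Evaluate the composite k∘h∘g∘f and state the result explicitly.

  0 f-->2 g-->0 h-->1 k-->2
  1 f-->1 g-->0 h-->1 k-->2
  2 f-->0 g-->1 h-->3 k-->0
  3 f-->0 g-->1 h-->3 k-->0
  4 f-->0 g-->1 h-->3 k-->0
result: ⟨2; 2; 0; 0; 0⟩

Answer: ⟨2; 2; 0; 0; 0⟩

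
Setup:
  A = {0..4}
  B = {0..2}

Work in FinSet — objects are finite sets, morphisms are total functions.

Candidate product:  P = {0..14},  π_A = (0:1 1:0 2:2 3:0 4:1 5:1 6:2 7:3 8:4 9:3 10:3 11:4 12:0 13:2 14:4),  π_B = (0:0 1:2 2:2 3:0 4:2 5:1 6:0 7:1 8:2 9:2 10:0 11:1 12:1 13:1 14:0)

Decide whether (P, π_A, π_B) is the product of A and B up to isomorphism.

Answer: VALID PRODUCT

Work:
|A|·|B| = 5·3 = 15;  |P| = 15
Check the pairing map k ↦ (π_A(k), π_B(k)):
  0 : (1,0)
  1 : (0,2)
  2 : (2,2)
  3 : (0,0)
  4 : (1,2)
  5 : (1,1)
  6 : (2,0)
  7 : (3,1)
  8 : (4,2)
  9 : (3,2)
  10 : (3,0)
  11 : (4,1)
  12 : (0,1)
  13 : (2,1)
  14 : (4,0)
distinct pairs in image: 15 / 15 needed
  → bijection onto A×B; projections well-typed.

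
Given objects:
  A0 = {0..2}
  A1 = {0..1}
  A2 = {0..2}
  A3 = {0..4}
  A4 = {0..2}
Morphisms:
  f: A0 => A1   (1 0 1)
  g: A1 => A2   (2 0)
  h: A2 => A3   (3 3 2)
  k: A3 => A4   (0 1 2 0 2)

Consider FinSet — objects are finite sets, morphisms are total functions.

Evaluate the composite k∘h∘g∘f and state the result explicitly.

Answer: (0 2 0)

Work:
  0 f=>1 g=>0 h=>3 k=>0
  1 f=>0 g=>2 h=>2 k=>2
  2 f=>1 g=>0 h=>3 k=>0
composite: (0 2 0)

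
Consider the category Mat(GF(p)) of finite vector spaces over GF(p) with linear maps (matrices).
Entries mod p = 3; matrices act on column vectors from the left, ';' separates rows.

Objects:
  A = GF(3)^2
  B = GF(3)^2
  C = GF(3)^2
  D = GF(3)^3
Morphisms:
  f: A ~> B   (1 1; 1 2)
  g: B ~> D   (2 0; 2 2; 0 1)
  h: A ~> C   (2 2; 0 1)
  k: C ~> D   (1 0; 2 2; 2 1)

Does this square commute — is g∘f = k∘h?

Path 1 = f;g:
  e0=⟨1,0⟩ f~>⟨1,1⟩ g~>⟨2,1,1⟩
  e1=⟨0,1⟩ f~>⟨1,2⟩ g~>⟨2,0,2⟩
  composite₁ = (2 2; 1 0; 1 2)
Path 2 = h;k:
  e0=⟨1,0⟩ h~>⟨2,0⟩ k~>⟨2,1,1⟩
  e1=⟨0,1⟩ h~>⟨2,1⟩ k~>⟨2,0,2⟩
  composite₂ = (2 2; 1 0; 1 2)
Equal? equal; square commutes

Answer: COMMUTES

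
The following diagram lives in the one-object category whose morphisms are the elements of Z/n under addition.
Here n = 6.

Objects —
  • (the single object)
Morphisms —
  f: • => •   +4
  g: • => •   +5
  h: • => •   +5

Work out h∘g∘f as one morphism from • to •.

Answer: +2

Trace:
  0 +4≡4 +5≡3 +5≡2  (mod 6)
result: +2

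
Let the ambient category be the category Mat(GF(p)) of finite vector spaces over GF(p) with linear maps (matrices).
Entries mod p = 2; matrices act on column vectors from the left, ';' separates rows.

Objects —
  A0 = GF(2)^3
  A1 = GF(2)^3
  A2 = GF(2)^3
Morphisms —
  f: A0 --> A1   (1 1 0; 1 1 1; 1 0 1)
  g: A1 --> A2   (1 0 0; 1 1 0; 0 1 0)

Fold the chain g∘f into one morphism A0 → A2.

  e0=⟨1,0,0⟩ f-->⟨1,1,1⟩ g-->⟨1,0,1⟩
  e1=⟨0,1,0⟩ f-->⟨1,1,0⟩ g-->⟨1,0,1⟩
  e2=⟨0,0,1⟩ f-->⟨0,1,1⟩ g-->⟨0,1,1⟩
result: (1 1 0; 0 0 1; 1 1 1)

Answer: (1 1 0; 0 0 1; 1 1 1)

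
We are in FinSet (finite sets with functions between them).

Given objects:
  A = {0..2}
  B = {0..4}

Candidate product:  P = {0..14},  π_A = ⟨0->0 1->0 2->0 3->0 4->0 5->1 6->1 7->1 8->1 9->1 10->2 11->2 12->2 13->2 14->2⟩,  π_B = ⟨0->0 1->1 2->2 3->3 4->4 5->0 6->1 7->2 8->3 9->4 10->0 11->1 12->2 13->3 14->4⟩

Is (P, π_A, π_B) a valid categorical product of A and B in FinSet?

Answer: VALID PRODUCT

Work:
|A|·|B| = 3·5 = 15;  |P| = 15
Check the pairing map k ↦ (π_A(k), π_B(k)):
  0 -> (0,0)
  1 -> (0,1)
  2 -> (0,2)
  3 -> (0,3)
  4 -> (0,4)
  5 -> (1,0)
  6 -> (1,1)
  7 -> (1,2)
  8 -> (1,3)
  9 -> (1,4)
  10 -> (2,0)
  11 -> (2,1)
  12 -> (2,2)
  13 -> (2,3)
  14 -> (2,4)
distinct pairs in image: 15 / 15 needed
  → bijection onto A×B; projections well-typed.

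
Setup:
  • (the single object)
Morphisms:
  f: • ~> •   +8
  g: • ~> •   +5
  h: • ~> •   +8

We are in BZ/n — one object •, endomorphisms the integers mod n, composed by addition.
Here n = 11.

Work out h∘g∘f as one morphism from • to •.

  0 +8≡8 +5≡2 +8≡10  (mod 11)
result: +10

Answer: +10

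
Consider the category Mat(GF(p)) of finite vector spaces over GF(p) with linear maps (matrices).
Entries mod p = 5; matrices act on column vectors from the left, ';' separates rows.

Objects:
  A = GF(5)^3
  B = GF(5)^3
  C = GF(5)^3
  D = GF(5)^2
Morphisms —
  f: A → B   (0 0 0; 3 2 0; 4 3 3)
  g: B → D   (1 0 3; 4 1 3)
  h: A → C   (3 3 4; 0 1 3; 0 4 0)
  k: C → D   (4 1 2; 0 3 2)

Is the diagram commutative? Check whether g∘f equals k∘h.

Answer: DOES NOT COMMUTE

Trace:
1) trace f;g:
  e0=⟨1,0,0⟩ f→⟨0,3,4⟩ g→⟨2,0⟩
  e1=⟨0,1,0⟩ f→⟨0,2,3⟩ g→⟨4,1⟩
  e2=⟨0,0,1⟩ f→⟨0,0,3⟩ g→⟨4,4⟩
  composite₁ = (2 4 4; 0 1 4)
2) trace h;k:
  e0=⟨1,0,0⟩ h→⟨3,0,0⟩ k→⟨2,0⟩
  e1=⟨0,1,0⟩ h→⟨3,1,4⟩ k→⟨1,1⟩
  e2=⟨0,0,1⟩ h→⟨4,3,0⟩ k→⟨4,4⟩
  composite₂ = (2 1 4; 0 1 4)
Equal? distinct morphisms ✗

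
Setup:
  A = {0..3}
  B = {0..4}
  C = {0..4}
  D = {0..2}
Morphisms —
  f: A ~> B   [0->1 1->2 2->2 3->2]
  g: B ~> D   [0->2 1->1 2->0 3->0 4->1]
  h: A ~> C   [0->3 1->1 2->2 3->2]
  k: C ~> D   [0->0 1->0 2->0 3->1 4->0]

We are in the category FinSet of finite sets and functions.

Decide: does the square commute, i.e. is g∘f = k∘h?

Answer: COMMUTES

Derivation:
Along f;g (path 1):
  0 f~>1 g~>1
  1 f~>2 g~>0
  2 f~>2 g~>0
  3 f~>2 g~>0
  ⟦path⟧₁ = [0->1 1->0 2->0 3->0]
Along h;k (path 2):
  0 h~>3 k~>1
  1 h~>1 k~>0
  2 h~>2 k~>0
  3 h~>2 k~>0
  ⟦path⟧₂ = [0->1 1->0 2->0 3->0]
Equal? same morphism ✓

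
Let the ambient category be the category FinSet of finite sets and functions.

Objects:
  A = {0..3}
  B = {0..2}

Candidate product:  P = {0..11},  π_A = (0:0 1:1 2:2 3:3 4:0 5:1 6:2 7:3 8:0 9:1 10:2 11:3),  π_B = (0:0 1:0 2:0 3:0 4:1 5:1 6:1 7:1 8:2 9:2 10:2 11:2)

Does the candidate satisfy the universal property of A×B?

Answer: VALID PRODUCT

Work:
|A|·|B| = 4·3 = 12;  |P| = 12
Check the pairing map k ↦ (π_A(k), π_B(k)):
  0 : (0,0)
  1 : (1,0)
  2 : (2,0)
  3 : (3,0)
  4 : (0,1)
  5 : (1,1)
  6 : (2,1)
  7 : (3,1)
  8 : (0,2)
  9 : (1,2)
  10 : (2,2)
  11 : (3,2)
distinct pairs in image: 12 / 12 needed
  → bijection onto A×B; projections well-typed.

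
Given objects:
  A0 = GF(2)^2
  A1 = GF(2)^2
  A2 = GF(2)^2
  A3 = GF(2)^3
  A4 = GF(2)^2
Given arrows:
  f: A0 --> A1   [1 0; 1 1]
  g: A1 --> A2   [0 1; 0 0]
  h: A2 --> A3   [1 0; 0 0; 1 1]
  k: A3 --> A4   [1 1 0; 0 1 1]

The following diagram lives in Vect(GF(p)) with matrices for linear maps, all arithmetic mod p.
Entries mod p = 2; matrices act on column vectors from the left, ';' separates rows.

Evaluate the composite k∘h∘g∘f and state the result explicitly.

  e0=⟨1,0⟩ f-->⟨1,1⟩ g-->⟨1,0⟩ h-->⟨1,0,1⟩ k-->⟨1,1⟩
  e1=⟨0,1⟩ f-->⟨0,1⟩ g-->⟨1,0⟩ h-->⟨1,0,1⟩ k-->⟨1,1⟩
⟦path⟧: [1 1; 1 1]

Answer: [1 1; 1 1]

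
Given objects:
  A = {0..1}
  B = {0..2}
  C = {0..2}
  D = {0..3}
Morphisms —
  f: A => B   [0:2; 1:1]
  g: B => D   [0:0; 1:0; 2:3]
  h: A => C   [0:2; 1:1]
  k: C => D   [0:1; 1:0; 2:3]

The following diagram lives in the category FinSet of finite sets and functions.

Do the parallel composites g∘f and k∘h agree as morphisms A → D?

Answer: COMMUTES

Trace:
Along f;g (path 1):
  0 f=>2 g=>3
  1 f=>1 g=>0
  result₁ = [0:3; 1:0]
Along h;k (path 2):
  0 h=>2 k=>3
  1 h=>1 k=>0
  result₂ = [0:3; 1:0]
Equal? same morphism ✓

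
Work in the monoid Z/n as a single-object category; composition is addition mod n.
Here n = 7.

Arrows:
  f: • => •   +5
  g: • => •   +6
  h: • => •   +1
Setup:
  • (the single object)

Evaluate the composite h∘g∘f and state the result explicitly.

  0 +5≡5 +6≡4 +1≡5  (mod 7)
composite: +5

Answer: +5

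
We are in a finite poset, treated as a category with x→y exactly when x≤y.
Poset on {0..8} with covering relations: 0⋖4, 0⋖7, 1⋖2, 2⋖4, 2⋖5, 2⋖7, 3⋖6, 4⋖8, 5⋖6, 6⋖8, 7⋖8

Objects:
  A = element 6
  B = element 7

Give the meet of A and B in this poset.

Answer: A∧B = 2

Work:
Lower bounds of A=6 and B=7: {1,2}
  1 <= 2
  2 <= 2
glb = 2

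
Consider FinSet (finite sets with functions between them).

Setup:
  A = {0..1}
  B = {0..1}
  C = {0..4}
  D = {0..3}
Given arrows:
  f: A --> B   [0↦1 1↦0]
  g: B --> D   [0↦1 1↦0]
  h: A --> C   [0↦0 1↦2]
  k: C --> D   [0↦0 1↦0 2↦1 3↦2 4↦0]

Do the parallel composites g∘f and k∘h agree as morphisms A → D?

1) trace f;g:
  0 f-->1 g-->0
  1 f-->0 g-->1
  ⟦path⟧₁ = [0↦0 1↦1]
2) trace h;k:
  0 h-->0 k-->0
  1 h-->2 k-->1
  ⟦path⟧₂ = [0↦0 1↦1]
Equal? YES — commutes

Answer: COMMUTES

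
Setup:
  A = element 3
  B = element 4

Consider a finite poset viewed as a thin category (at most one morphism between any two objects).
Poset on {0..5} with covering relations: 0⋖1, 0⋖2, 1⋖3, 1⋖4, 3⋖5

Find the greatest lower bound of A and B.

Answer: A∧B = 1

Work:
Lower bounds of A=3 and B=4: {0,1}
  0 ⊑ 1
  1 ⊑ 1
glb = 1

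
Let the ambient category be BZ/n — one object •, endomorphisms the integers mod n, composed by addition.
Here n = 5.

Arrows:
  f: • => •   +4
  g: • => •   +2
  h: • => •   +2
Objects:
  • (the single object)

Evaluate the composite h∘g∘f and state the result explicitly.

  0 +4≡4 +2≡1 +2≡3  (mod 5)
result: +3

Answer: +3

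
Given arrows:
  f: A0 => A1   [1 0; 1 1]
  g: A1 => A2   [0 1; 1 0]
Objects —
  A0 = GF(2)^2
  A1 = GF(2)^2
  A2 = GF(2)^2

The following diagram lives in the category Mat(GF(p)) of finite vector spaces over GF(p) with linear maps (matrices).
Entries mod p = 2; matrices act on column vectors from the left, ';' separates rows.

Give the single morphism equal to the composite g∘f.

Answer: [1 1; 1 0]

Trace:
  e0=⟨1,0⟩ f=>⟨1,1⟩ g=>⟨1,1⟩
  e1=⟨0,1⟩ f=>⟨0,1⟩ g=>⟨1,0⟩
⟦path⟧: [1 1; 1 0]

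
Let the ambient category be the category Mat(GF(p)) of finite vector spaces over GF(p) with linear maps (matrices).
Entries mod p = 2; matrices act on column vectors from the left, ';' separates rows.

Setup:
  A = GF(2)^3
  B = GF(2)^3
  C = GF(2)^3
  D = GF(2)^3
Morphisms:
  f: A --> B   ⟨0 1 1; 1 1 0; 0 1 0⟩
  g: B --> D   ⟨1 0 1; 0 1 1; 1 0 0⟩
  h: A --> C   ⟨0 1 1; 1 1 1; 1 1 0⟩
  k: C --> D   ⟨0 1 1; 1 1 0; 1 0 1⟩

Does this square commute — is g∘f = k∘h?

Path 1 = f;g:
  e0=(1,0,0) f-->(0,1,0) g-->(0,1,0)
  e1=(0,1,0) f-->(1,1,1) g-->(0,0,1)
  e2=(0,0,1) f-->(1,0,0) g-->(1,0,1)
  composite₁ = ⟨0 0 1; 1 0 0; 0 1 1⟩
Path 2 = h;k:
  e0=(1,0,0) h-->(0,1,1) k-->(0,1,1)
  e1=(0,1,0) h-->(1,1,1) k-->(0,0,0)
  e2=(0,0,1) h-->(1,1,0) k-->(1,0,1)
  composite₂ = ⟨0 0 1; 1 0 0; 1 0 1⟩
Equal? distinct morphisms ✗

Answer: DOES NOT COMMUTE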